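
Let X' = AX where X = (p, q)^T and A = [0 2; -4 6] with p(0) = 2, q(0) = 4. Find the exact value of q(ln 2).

A = [[0,2],[-4,6]]; eigenvalues λ = 2, 4.
Eigenvectors: (-1,-1) for λ=2, (-1,-2) for λ=4.
From the initial condition, c_1 = 0, c_2 = -2.
q(ln 2) = (0)(2^2)(-1) + (-2)(2^4)(-2) = 64.

64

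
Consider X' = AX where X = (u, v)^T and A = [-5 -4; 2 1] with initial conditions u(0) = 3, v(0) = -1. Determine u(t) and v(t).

u(t) = -e^(-t) + 4e^(-3t), v(t) = e^(-t) - 2e^(-3t)

Coefficient matrix A = [[-5, -4], [2, 1]].
Characteristic polynomial det(A - λI) = λ^2 + 4λ + 3 = 0.
Eigenvalues λ = -3, -1.
For λ=-3: (A-λI) row 1 is [-2, -4], so an eigenvector is (-2, 1).
For λ=-1: (A-λI) row 1 is [-4, -4], so an eigenvector is (1, -1).
General solution: c_1e^(-3t)(-2,1) + c_2e^(-t)(1,-1).
Applying u(0)=3, v(0)=-1 gives c_1=-2, c_2=-1.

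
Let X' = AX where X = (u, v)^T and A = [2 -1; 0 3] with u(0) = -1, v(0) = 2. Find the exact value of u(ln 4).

-112

A = [[2,-1],[0,3]]; eigenvalues λ = 2, 3.
Eigenvectors: (1,0) for λ=2, (-1,1) for λ=3.
From the initial condition, c_1 = 1, c_2 = 2.
u(ln 4) = (1)(4^2)(1) + (2)(4^3)(-1) = -112.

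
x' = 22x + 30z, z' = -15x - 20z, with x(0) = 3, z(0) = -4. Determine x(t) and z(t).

Coefficient matrix A = [[22, 30], [-15, -20]].
Characteristic polynomial det(A - λI) = λ^2 - 2λ + 10 = 0.
Eigenvalues λ = 1 ± 3i (complex conjugate pair).
For λ=1+3i: an eigenvector is (-3,2) - i(-1,1) = (-3 + i, 2 - i).
A real fundamental pair from Re and Im of e^((1+3i)t)v: X_1 = e^(t)(cos(3t)·(-3,2) + sin(3t)·(-1,1)), X_2 = e^(t)(sin(3t)·(-3,2) - cos(3t)·(-1,1)).
General solution: K_1X_1 + K_2X_2.
Applying x(0)=3, z(0)=-4 gives K_1=1, K_2=6.

x(t) = -19e^(t)sin(3t) + 3e^(t)cos(3t), z(t) = 13e^(t)sin(3t) - 4e^(t)cos(3t)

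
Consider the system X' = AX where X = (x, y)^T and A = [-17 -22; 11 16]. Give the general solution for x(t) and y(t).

x(t) = 2K_1e^(-6t) + K_2e^(5t), y(t) = -K_1e^(-6t) - K_2e^(5t)

Coefficient matrix A = [[-17, -22], [11, 16]].
Characteristic polynomial det(A - λI) = λ^2 + λ - 30 = 0.
Eigenvalues λ = -6, 5.
For λ=-6: (A-λI) row 1 is [-11, -22], so an eigenvector is (2, -1).
For λ=5: (A-λI) row 1 is [-22, -22], so an eigenvector is (1, -1).
General solution: K_1e^(-6t)(2,-1) + K_2e^(5t)(1,-1).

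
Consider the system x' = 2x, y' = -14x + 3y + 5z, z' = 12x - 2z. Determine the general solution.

Coefficient matrix A = [[2, 0, 0], [-14, 3, 5], [12, 0, -2]].
det(A - λI) = 0 gives eigenvalues λ = 2, 3, -2.
For λ=2: eigenvector (1,-1,3).
For λ=3: eigenvector (0,1,0).
For λ=-2: eigenvector (0,-1,1).
General solution: C_1e^(2t)(1,-1,3) + C_2e^(3t)(0,1,0) + C_3e^(-2t)(0,-1,1).

x(t) = C_1e^(2t), y(t) = -C_1e^(2t) + C_2e^(3t) - C_3e^(-2t), z(t) = 3C_1e^(2t) + C_3e^(-2t)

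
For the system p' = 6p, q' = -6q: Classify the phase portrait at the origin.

saddle

A = [[6,0],[0,-6]]; det(A-λI) = λ^2 - 36.
λ = -6, 6: opposite signs.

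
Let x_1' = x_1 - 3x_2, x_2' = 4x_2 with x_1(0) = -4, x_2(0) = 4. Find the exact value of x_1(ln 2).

-64

A = [[1,-3],[0,4]]; eigenvalues λ = 1, 4.
Eigenvectors: (-1,0) for λ=1, (1,-1) for λ=4.
From the initial condition, c_1 = 0, c_2 = -4.
x_1(ln 2) = (0)(2^1)(-1) + (-4)(2^4)(1) = -64.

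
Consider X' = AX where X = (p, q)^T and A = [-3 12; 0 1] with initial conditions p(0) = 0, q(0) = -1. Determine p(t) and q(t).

p(t) = -3e^(t) + 3e^(-3t), q(t) = -e^(t)

Coefficient matrix A = [[-3, 12], [0, 1]].
Characteristic polynomial det(A - λI) = λ^2 + 2λ - 3 = 0.
Eigenvalues λ = -3, 1.
For λ=-3: (A-λI) row 1 is [0, 12], so an eigenvector is (-1, 0).
For λ=1: (A-λI) row 1 is [-4, 12], so an eigenvector is (3, 1).
General solution: C_1e^(-3t)(-1,0) + C_2e^(t)(3,1).
Applying p(0)=0, q(0)=-1 gives C_1=-3, C_2=-1.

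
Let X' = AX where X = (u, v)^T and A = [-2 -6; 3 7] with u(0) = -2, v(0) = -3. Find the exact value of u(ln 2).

108

A = [[-2,-6],[3,7]]; eigenvalues λ = 1, 4.
Eigenvectors: (2,-1) for λ=1, (-1,1) for λ=4.
From the initial condition, c_1 = -5, c_2 = -8.
u(ln 2) = (-5)(2^1)(2) + (-8)(2^4)(-1) = 108.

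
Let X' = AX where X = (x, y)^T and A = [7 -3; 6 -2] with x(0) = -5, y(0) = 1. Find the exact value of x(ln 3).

-873

A = [[7,-3],[6,-2]]; eigenvalues λ = 4, 1.
Eigenvectors: (-1,-1) for λ=4, (-1,-2) for λ=1.
From the initial condition, c_1 = 11, c_2 = -6.
x(ln 3) = (11)(3^4)(-1) + (-6)(3^1)(-1) = -873.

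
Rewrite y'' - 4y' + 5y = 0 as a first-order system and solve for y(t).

y(t) = K_1e^(2t)cos(t) + K_2e^(2t)sin(t)

Let x_1 = y, x_2 = y'. Then x_1' = x_2 and x_2' = -5x_1 + 4x_2.
A = [[0,1],[-5,4]]; det(A-λI) = λ^2 - 4λ + 5.
Eigenvalues λ = 2 ± i.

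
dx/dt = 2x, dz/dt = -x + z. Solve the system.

x(t) = -K_1e^(2t), z(t) = K_1e^(2t) - K_2e^(t)

Coefficient matrix A = [[2, 0], [-1, 1]].
Characteristic polynomial det(A - λI) = λ^2 - 3λ + 2 = 0.
Eigenvalues λ = 2, 1.
For λ=2: (A-λI) row 2 is [-1, -1], so an eigenvector is (-1, 1).
For λ=1: (A-λI) row 1 is [1, 0], so an eigenvector is (0, -1).
General solution: K_1e^(2t)(-1,1) + K_2e^(t)(0,-1).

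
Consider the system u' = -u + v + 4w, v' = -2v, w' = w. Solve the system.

Coefficient matrix A = [[-1, 1, 4], [0, -2, 0], [0, 0, 1]].
det(A - λI) = 0 gives eigenvalues λ = -2, -1, 1.
For λ=-2: eigenvector (-1,1,0).
For λ=-1: eigenvector (1,0,0).
For λ=1: eigenvector (2,0,1).
General solution: K_1e^(-2t)(-1,1,0) + K_2e^(-t)(1,0,0) + K_3e^(t)(2,0,1).

u(t) = -K_1e^(-2t) + K_2e^(-t) + 2K_3e^(t), v(t) = K_1e^(-2t), w(t) = K_3e^(t)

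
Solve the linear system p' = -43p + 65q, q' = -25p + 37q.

p(t) = -2C_1e^(-3t)sin(5t) - 3C_1e^(-3t)cos(5t) - 3C_2e^(-3t)sin(5t) + 2C_2e^(-3t)cos(5t), q(t) = -C_1e^(-3t)sin(5t) - 2C_1e^(-3t)cos(5t) - 2C_2e^(-3t)sin(5t) + C_2e^(-3t)cos(5t)

Coefficient matrix A = [[-43, 65], [-25, 37]].
Characteristic polynomial det(A - λI) = λ^2 + 6λ + 34 = 0.
Eigenvalues λ = -3 ± 5i (complex conjugate pair).
For λ=-3+5i: an eigenvector is (-3,-2) - i(-2,-1) = (-3 + 2i, -2 + i).
A real fundamental pair from Re and Im of e^((-3+5i)t)v: X_1 = e^(-3t)(cos(5t)·(-3,-2) + sin(5t)·(-2,-1)), X_2 = e^(-3t)(sin(5t)·(-3,-2) - cos(5t)·(-2,-1)).
General solution: C_1X_1 + C_2X_2.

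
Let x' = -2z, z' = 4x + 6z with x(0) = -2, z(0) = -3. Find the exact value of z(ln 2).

-132

A = [[0,-2],[4,6]]; eigenvalues λ = 4, 2.
Eigenvectors: (-1,2) for λ=4, (-1,1) for λ=2.
From the initial condition, c_1 = -5, c_2 = 7.
z(ln 2) = (-5)(2^4)(2) + (7)(2^2)(1) = -132.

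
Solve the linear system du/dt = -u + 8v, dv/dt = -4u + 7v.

u(t) = -c_1e^(3t)sin(4t) + c_1e^(3t)cos(4t) + c_2e^(3t)sin(4t) + c_2e^(3t)cos(4t), v(t) = -c_1e^(3t)sin(4t) + c_2e^(3t)cos(4t)

Coefficient matrix A = [[-1, 8], [-4, 7]].
Characteristic polynomial det(A - λI) = λ^2 - 6λ + 25 = 0.
Eigenvalues λ = 3 ± 4i (complex conjugate pair).
For λ=3+4i: an eigenvector is (1,0) - i(-1,-1) = (1 + i, 0 + i).
A real fundamental pair from Re and Im of e^((3+4i)t)v: X_1 = e^(3t)(cos(4t)·(1,0) + sin(4t)·(-1,-1)), X_2 = e^(3t)(sin(4t)·(1,0) - cos(4t)·(-1,-1)).
General solution: c_1X_1 + c_2X_2.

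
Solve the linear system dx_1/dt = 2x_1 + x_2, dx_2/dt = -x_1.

Coefficient matrix A = [[2, 1], [-1, 0]].
Characteristic polynomial det(A - λI) = λ^2 - 2λ + 1 = 0.
Single eigenvalue λ = 1 with algebraic multiplicity 2.
Eigenvector v = (1,-1); generalized eigenvector w with (A-λI)w=v is (2,-1).
General solution: e^(t)[c_1·v + c_2·(t·v + w)].

x_1(t) = c_1e^(t) + c_2te^(t) + 2c_2e^(t), x_2(t) = -c_1e^(t) - c_2te^(t) - c_2e^(t)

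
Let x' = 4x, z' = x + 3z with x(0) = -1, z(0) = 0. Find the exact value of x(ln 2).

-16

A = [[4,0],[1,3]]; eigenvalues λ = 4, 3.
Eigenvectors: (-1,-1) for λ=4, (0,1) for λ=3.
From the initial condition, c_1 = 1, c_2 = 1.
x(ln 2) = (1)(2^4)(-1) + (1)(2^3)(0) = -16.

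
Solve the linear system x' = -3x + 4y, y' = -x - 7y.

x(t) = 2C_1e^(-5t) + 2C_2te^(-5t) + C_2e^(-5t), y(t) = -C_1e^(-5t) - C_2te^(-5t)

Coefficient matrix A = [[-3, 4], [-1, -7]].
Characteristic polynomial det(A - λI) = λ^2 + 10λ + 25 = 0.
Single eigenvalue λ = -5 with algebraic multiplicity 2.
Eigenvector v = (2,-1); generalized eigenvector w with (A-λI)w=v is (1,0).
General solution: e^(-5t)[C_1·v + C_2·(t·v + w)].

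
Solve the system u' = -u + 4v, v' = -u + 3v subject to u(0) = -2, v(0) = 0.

Coefficient matrix A = [[-1, 4], [-1, 3]].
Characteristic polynomial det(A - λI) = λ^2 - 2λ + 1 = 0.
Single eigenvalue λ = 1 with algebraic multiplicity 2.
Eigenvector v = (2,1); generalized eigenvector w with (A-λI)w=v is (-1,0).
General solution: e^(t)[C_1·v + C_2·(t·v + w)].
Applying u(0)=-2, v(0)=0 gives C_1=0, C_2=2.

u(t) = 4te^(t) - 2e^(t), v(t) = 2te^(t)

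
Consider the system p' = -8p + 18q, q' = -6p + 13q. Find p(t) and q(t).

p(t) = 3C_1e^(4t) + 2C_2e^(t), q(t) = 2C_1e^(4t) + C_2e^(t)

Coefficient matrix A = [[-8, 18], [-6, 13]].
Characteristic polynomial det(A - λI) = λ^2 - 5λ + 4 = 0.
Eigenvalues λ = 4, 1.
For λ=4: (A-λI) row 1 is [-12, 18], so an eigenvector is (3, 2).
For λ=1: (A-λI) row 1 is [-9, 18], so an eigenvector is (2, 1).
General solution: C_1e^(4t)(3,2) + C_2e^(t)(2,1).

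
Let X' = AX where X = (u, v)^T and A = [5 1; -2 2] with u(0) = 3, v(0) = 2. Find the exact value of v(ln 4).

A = [[5,1],[-2,2]]; eigenvalues λ = 4, 3.
Eigenvectors: (1,-1) for λ=4, (1,-2) for λ=3.
From the initial condition, c_1 = 8, c_2 = -5.
v(ln 4) = (8)(4^4)(-1) + (-5)(4^3)(-2) = -1408.

-1408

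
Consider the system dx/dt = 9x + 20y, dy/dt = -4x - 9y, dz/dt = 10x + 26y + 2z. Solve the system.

x(t) = 5K_1e^(t) - 2K_2e^(-t), y(t) = -2K_1e^(t) + K_2e^(-t), z(t) = 2K_1e^(t) - 2K_2e^(-t) + K_3e^(2t)

Coefficient matrix A = [[9, 20, 0], [-4, -9, 0], [10, 26, 2]].
det(A - λI) = 0 gives eigenvalues λ = 1, -1, 2.
For λ=1: eigenvector (5,-2,2).
For λ=-1: eigenvector (-2,1,-2).
For λ=2: eigenvector (0,0,1).
General solution: K_1e^(t)(5,-2,2) + K_2e^(-t)(-2,1,-2) + K_3e^(2t)(0,0,1).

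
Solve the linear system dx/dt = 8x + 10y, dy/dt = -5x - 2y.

x(t) = K_1e^(3t)sin(5t) - K_1e^(3t)cos(5t) - K_2e^(3t)sin(5t) - K_2e^(3t)cos(5t), y(t) = K_1e^(3t)cos(5t) + K_2e^(3t)sin(5t)

Coefficient matrix A = [[8, 10], [-5, -2]].
Characteristic polynomial det(A - λI) = λ^2 - 6λ + 34 = 0.
Eigenvalues λ = 3 ± 5i (complex conjugate pair).
For λ=3+5i: an eigenvector is (-1,1) - i(1,0) = (-1 - i, 1).
A real fundamental pair from Re and Im of e^((3+5i)t)v: X_1 = e^(3t)(cos(5t)·(-1,1) + sin(5t)·(1,0)), X_2 = e^(3t)(sin(5t)·(-1,1) - cos(5t)·(1,0)).
General solution: K_1X_1 + K_2X_2.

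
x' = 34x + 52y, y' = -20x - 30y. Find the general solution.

Coefficient matrix A = [[34, 52], [-20, -30]].
Characteristic polynomial det(A - λI) = λ^2 - 4λ + 20 = 0.
Eigenvalues λ = 2 ± 4i (complex conjugate pair).
For λ=2+4i: an eigenvector is (2,-1) - i(3,-2) = (2 - 3i, -1 + 2i).
A real fundamental pair from Re and Im of e^((2+4i)t)v: X_1 = e^(2t)(cos(4t)·(2,-1) + sin(4t)·(3,-2)), X_2 = e^(2t)(sin(4t)·(2,-1) - cos(4t)·(3,-2)).
General solution: c_1X_1 + c_2X_2.

x(t) = 3c_1e^(2t)sin(4t) + 2c_1e^(2t)cos(4t) + 2c_2e^(2t)sin(4t) - 3c_2e^(2t)cos(4t), y(t) = -2c_1e^(2t)sin(4t) - c_1e^(2t)cos(4t) - c_2e^(2t)sin(4t) + 2c_2e^(2t)cos(4t)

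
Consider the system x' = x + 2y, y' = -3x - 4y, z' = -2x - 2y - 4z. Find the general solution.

x(t) = -C_1e^(-t) - 2C_2e^(-2t), y(t) = C_1e^(-t) + 3C_2e^(-2t), z(t) = -C_2e^(-2t) + C_3e^(-4t)

Coefficient matrix A = [[1, 2, 0], [-3, -4, 0], [-2, -2, -4]].
det(A - λI) = 0 gives eigenvalues λ = -1, -2, -4.
For λ=-1: eigenvector (-1,1,0).
For λ=-2: eigenvector (-2,3,-1).
For λ=-4: eigenvector (0,0,1).
General solution: C_1e^(-t)(-1,1,0) + C_2e^(-2t)(-2,3,-1) + C_3e^(-4t)(0,0,1).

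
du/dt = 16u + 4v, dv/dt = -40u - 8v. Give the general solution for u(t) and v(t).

u(t) = -c_1e^(4t)cos(4t) - c_2e^(4t)sin(4t), v(t) = c_1e^(4t)sin(4t) + 3c_1e^(4t)cos(4t) + 3c_2e^(4t)sin(4t) - c_2e^(4t)cos(4t)

Coefficient matrix A = [[16, 4], [-40, -8]].
Characteristic polynomial det(A - λI) = λ^2 - 8λ + 32 = 0.
Eigenvalues λ = 4 ± 4i (complex conjugate pair).
For λ=4+4i: an eigenvector is (-1,3) - i(0,1) = (-1, 3 - i).
A real fundamental pair from Re and Im of e^((4+4i)t)v: X_1 = e^(4t)(cos(4t)·(-1,3) + sin(4t)·(0,1)), X_2 = e^(4t)(sin(4t)·(-1,3) - cos(4t)·(0,1)).
General solution: c_1X_1 + c_2X_2.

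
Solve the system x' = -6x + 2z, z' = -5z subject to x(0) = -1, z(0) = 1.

x(t) = 2e^(-5t) - 3e^(-6t), z(t) = e^(-5t)

Coefficient matrix A = [[-6, 2], [0, -5]].
Characteristic polynomial det(A - λI) = λ^2 + 11λ + 30 = 0.
Eigenvalues λ = -5, -6.
For λ=-5: (A-λI) row 1 is [-1, 2], so an eigenvector is (2, 1).
For λ=-6: (A-λI) row 1 is [0, 2], so an eigenvector is (1, 0).
General solution: C_1e^(-5t)(2,1) + C_2e^(-6t)(1,0).
Applying x(0)=-1, z(0)=1 gives C_1=1, C_2=-3.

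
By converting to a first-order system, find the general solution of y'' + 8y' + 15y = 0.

y(t) = c_1e^(-5t) + c_2e^(-3t)

Let x_1 = y, x_2 = y'. Then x_1' = x_2 and x_2' = -15x_1 - 8x_2.
A = [[0,1],[-15,-8]]; det(A-λI) = λ^2 + 8λ + 15.
Eigenvalues λ = -5, -3 with eigenvectors (1,-5), (1,-3).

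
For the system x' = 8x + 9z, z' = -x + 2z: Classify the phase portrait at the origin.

A = [[8,9],[-1,2]]; det(A-λI) = λ^2 - 10λ + 25.
repeated λ = 5 with a single eigenvector.

unstable improper node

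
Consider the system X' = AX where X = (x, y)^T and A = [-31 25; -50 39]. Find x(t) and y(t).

Coefficient matrix A = [[-31, 25], [-50, 39]].
Characteristic polynomial det(A - λI) = λ^2 - 8λ + 41 = 0.
Eigenvalues λ = 4 ± 5i (complex conjugate pair).
For λ=4+5i: an eigenvector is (2,3) - i(1,1) = (2 - i, 3 - i).
A real fundamental pair from Re and Im of e^((4+5i)t)v: X_1 = e^(4t)(cos(5t)·(2,3) + sin(5t)·(1,1)), X_2 = e^(4t)(sin(5t)·(2,3) - cos(5t)·(1,1)).
General solution: K_1X_1 + K_2X_2.

x(t) = K_1e^(4t)sin(5t) + 2K_1e^(4t)cos(5t) + 2K_2e^(4t)sin(5t) - K_2e^(4t)cos(5t), y(t) = K_1e^(4t)sin(5t) + 3K_1e^(4t)cos(5t) + 3K_2e^(4t)sin(5t) - K_2e^(4t)cos(5t)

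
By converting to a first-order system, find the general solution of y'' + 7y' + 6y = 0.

y(t) = c_1e^(-6t) + c_2e^(-t)

Let x_1 = y, x_2 = y'. Then x_1' = x_2 and x_2' = -6x_1 - 7x_2.
A = [[0,1],[-6,-7]]; det(A-λI) = λ^2 + 7λ + 6.
Eigenvalues λ = -6, -1 with eigenvectors (1,-6), (1,-1).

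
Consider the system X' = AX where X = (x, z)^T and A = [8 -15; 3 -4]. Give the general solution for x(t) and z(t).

x(t) = K_1e^(2t)sin(3t) - 2K_1e^(2t)cos(3t) - 2K_2e^(2t)sin(3t) - K_2e^(2t)cos(3t), z(t) = -K_1e^(2t)cos(3t) - K_2e^(2t)sin(3t)

Coefficient matrix A = [[8, -15], [3, -4]].
Characteristic polynomial det(A - λI) = λ^2 - 4λ + 13 = 0.
Eigenvalues λ = 2 ± 3i (complex conjugate pair).
For λ=2+3i: an eigenvector is (-2,-1) - i(1,0) = (-2 - i, -1).
A real fundamental pair from Re and Im of e^((2+3i)t)v: X_1 = e^(2t)(cos(3t)·(-2,-1) + sin(3t)·(1,0)), X_2 = e^(2t)(sin(3t)·(-2,-1) - cos(3t)·(1,0)).
General solution: K_1X_1 + K_2X_2.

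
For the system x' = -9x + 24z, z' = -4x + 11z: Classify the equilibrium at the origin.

saddle

A = [[-9,24],[-4,11]]; det(A-λI) = λ^2 - 2λ - 3.
λ = 3, -1: opposite signs.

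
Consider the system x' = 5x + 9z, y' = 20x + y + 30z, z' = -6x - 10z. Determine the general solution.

x(t) = 3C_1e^(-t) - C_3e^(-4t), y(t) = C_2e^(t) - 2C_3e^(-4t), z(t) = -2C_1e^(-t) + C_3e^(-4t)

Coefficient matrix A = [[5, 0, 9], [20, 1, 30], [-6, 0, -10]].
det(A - λI) = 0 gives eigenvalues λ = -1, 1, -4.
For λ=-1: eigenvector (3,0,-2).
For λ=1: eigenvector (0,1,0).
For λ=-4: eigenvector (-1,-2,1).
General solution: C_1e^(-t)(3,0,-2) + C_2e^(t)(0,1,0) + C_3e^(-4t)(-1,-2,1).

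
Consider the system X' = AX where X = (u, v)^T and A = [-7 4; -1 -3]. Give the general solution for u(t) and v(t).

Coefficient matrix A = [[-7, 4], [-1, -3]].
Characteristic polynomial det(A - λI) = λ^2 + 10λ + 25 = 0.
Single eigenvalue λ = -5 with algebraic multiplicity 2.
Eigenvector v = (2,1); generalized eigenvector w with (A-λI)w=v is (1,1).
General solution: e^(-5t)[c_1·v + c_2·(t·v + w)].

u(t) = 2c_1e^(-5t) + 2c_2te^(-5t) + c_2e^(-5t), v(t) = c_1e^(-5t) + c_2te^(-5t) + c_2e^(-5t)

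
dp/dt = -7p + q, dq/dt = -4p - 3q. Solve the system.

Coefficient matrix A = [[-7, 1], [-4, -3]].
Characteristic polynomial det(A - λI) = λ^2 + 10λ + 25 = 0.
Single eigenvalue λ = -5 with algebraic multiplicity 2.
Eigenvector v = (1,2); generalized eigenvector w with (A-λI)w=v is (1,3).
General solution: e^(-5t)[K_1·v + K_2·(t·v + w)].

p(t) = K_1e^(-5t) + K_2te^(-5t) + K_2e^(-5t), q(t) = 2K_1e^(-5t) + 2K_2te^(-5t) + 3K_2e^(-5t)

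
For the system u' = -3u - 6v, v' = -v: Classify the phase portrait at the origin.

A = [[-3,-6],[0,-1]]; det(A-λI) = λ^2 + 4λ + 3.
λ = -1, -3: both negative.

stable node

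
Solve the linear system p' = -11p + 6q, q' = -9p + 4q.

p(t) = -c_1e^(-5t) + 2c_2e^(-2t), q(t) = -c_1e^(-5t) + 3c_2e^(-2t)

Coefficient matrix A = [[-11, 6], [-9, 4]].
Characteristic polynomial det(A - λI) = λ^2 + 7λ + 10 = 0.
Eigenvalues λ = -5, -2.
For λ=-5: (A-λI) row 1 is [-6, 6], so an eigenvector is (-1, -1).
For λ=-2: (A-λI) row 1 is [-9, 6], so an eigenvector is (2, 3).
General solution: c_1e^(-5t)(-1,-1) + c_2e^(-2t)(2,3).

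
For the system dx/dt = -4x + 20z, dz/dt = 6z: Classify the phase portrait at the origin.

A = [[-4,20],[0,6]]; det(A-λI) = λ^2 - 2λ - 24.
λ = -4, 6: opposite signs.

saddle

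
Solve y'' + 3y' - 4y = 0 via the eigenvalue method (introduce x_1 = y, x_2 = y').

Let x_1 = y, x_2 = y'. Then x_1' = x_2 and x_2' = 4x_1 - 3x_2.
A = [[0,1],[4,-3]]; det(A-λI) = λ^2 + 3λ - 4.
Eigenvalues λ = 1, -4 with eigenvectors (1,1), (1,-4).

y(t) = C_1e^(t) + C_2e^(-4t)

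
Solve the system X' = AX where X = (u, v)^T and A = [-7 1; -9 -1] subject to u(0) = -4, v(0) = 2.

u(t) = 14te^(-4t) - 4e^(-4t), v(t) = 42te^(-4t) + 2e^(-4t)

Coefficient matrix A = [[-7, 1], [-9, -1]].
Characteristic polynomial det(A - λI) = λ^2 + 8λ + 16 = 0.
Single eigenvalue λ = -4 with algebraic multiplicity 2.
Eigenvector v = (-1,-3); generalized eigenvector w with (A-λI)w=v is (0,-1).
General solution: e^(-4t)[C_1·v + C_2·(t·v + w)].
Applying u(0)=-4, v(0)=2 gives C_1=4, C_2=-14.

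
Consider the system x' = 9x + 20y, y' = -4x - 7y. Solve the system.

Coefficient matrix A = [[9, 20], [-4, -7]].
Characteristic polynomial det(A - λI) = λ^2 - 2λ + 17 = 0.
Eigenvalues λ = 1 ± 4i (complex conjugate pair).
For λ=1+4i: an eigenvector is (-2,1) - i(1,0) = (-2 - i, 1).
A real fundamental pair from Re and Im of e^((1+4i)t)v: X_1 = e^(t)(cos(4t)·(-2,1) + sin(4t)·(1,0)), X_2 = e^(t)(sin(4t)·(-2,1) - cos(4t)·(1,0)).
General solution: c_1X_1 + c_2X_2.

x(t) = c_1e^(t)sin(4t) - 2c_1e^(t)cos(4t) - 2c_2e^(t)sin(4t) - c_2e^(t)cos(4t), y(t) = c_1e^(t)cos(4t) + c_2e^(t)sin(4t)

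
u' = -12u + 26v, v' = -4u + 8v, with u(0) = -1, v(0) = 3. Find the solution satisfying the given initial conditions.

Coefficient matrix A = [[-12, 26], [-4, 8]].
Characteristic polynomial det(A - λI) = λ^2 + 4λ + 8 = 0.
Eigenvalues λ = -2 ± 2i (complex conjugate pair).
For λ=-2+2i: an eigenvector is (3,1) - i(-2,-1) = (3 + 2i, 1 + i).
A real fundamental pair from Re and Im of e^((-2+2i)t)v: X_1 = e^(-2t)(cos(2t)·(3,1) + sin(2t)·(-2,-1)), X_2 = e^(-2t)(sin(2t)·(3,1) - cos(2t)·(-2,-1)).
General solution: C_1X_1 + C_2X_2.
Applying u(0)=-1, v(0)=3 gives C_1=-7, C_2=10.

u(t) = 44e^(-2t)sin(2t) - e^(-2t)cos(2t), v(t) = 17e^(-2t)sin(2t) + 3e^(-2t)cos(2t)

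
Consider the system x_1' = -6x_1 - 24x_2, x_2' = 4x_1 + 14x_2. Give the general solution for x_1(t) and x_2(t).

Coefficient matrix A = [[-6, -24], [4, 14]].
Characteristic polynomial det(A - λI) = λ^2 - 8λ + 12 = 0.
Eigenvalues λ = 2, 6.
For λ=2: (A-λI) row 1 is [-8, -24], so an eigenvector is (3, -1).
For λ=6: (A-λI) row 1 is [-12, -24], so an eigenvector is (2, -1).
General solution: C_1e^(2t)(3,-1) + C_2e^(6t)(2,-1).

x_1(t) = 3C_1e^(2t) + 2C_2e^(6t), x_2(t) = -C_1e^(2t) - C_2e^(6t)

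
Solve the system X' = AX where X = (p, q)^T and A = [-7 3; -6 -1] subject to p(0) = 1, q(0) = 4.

p(t) = 3e^(-4t)sin(3t) + e^(-4t)cos(3t), q(t) = 2e^(-4t)sin(3t) + 4e^(-4t)cos(3t)

Coefficient matrix A = [[-7, 3], [-6, -1]].
Characteristic polynomial det(A - λI) = λ^2 + 8λ + 25 = 0.
Eigenvalues λ = -4 ± 3i (complex conjugate pair).
For λ=-4+3i: an eigenvector is (-1,-1) - i(0,1) = (-1, -1 - i).
A real fundamental pair from Re and Im of e^((-4+3i)t)v: X_1 = e^(-4t)(cos(3t)·(-1,-1) + sin(3t)·(0,1)), X_2 = e^(-4t)(sin(3t)·(-1,-1) - cos(3t)·(0,1)).
General solution: K_1X_1 + K_2X_2.
Applying p(0)=1, q(0)=4 gives K_1=-1, K_2=-3.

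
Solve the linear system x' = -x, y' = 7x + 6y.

Coefficient matrix A = [[-1, 0], [7, 6]].
Characteristic polynomial det(A - λI) = λ^2 - 5λ - 6 = 0.
Eigenvalues λ = 6, -1.
For λ=6: (A-λI) row 1 is [-7, 0], so an eigenvector is (0, -1).
For λ=-1: (A-λI) row 2 is [7, 7], so an eigenvector is (-1, 1).
General solution: c_1e^(6t)(0,-1) + c_2e^(-t)(-1,1).

x(t) = -c_2e^(-t), y(t) = -c_1e^(6t) + c_2e^(-t)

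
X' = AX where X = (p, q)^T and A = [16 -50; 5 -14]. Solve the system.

Coefficient matrix A = [[16, -50], [5, -14]].
Characteristic polynomial det(A - λI) = λ^2 - 2λ + 26 = 0.
Eigenvalues λ = 1 ± 5i (complex conjugate pair).
For λ=1+5i: an eigenvector is (3,1) - i(-1,0) = (3 + i, 1).
A real fundamental pair from Re and Im of e^((1+5i)t)v: X_1 = e^(t)(cos(5t)·(3,1) + sin(5t)·(-1,0)), X_2 = e^(t)(sin(5t)·(3,1) - cos(5t)·(-1,0)).
General solution: C_1X_1 + C_2X_2.

p(t) = -C_1e^(t)sin(5t) + 3C_1e^(t)cos(5t) + 3C_2e^(t)sin(5t) + C_2e^(t)cos(5t), q(t) = C_1e^(t)cos(5t) + C_2e^(t)sin(5t)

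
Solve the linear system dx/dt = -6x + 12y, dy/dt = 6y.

x(t) = K_1e^(6t) - K_2e^(-6t), y(t) = K_1e^(6t)

Coefficient matrix A = [[-6, 12], [0, 6]].
Characteristic polynomial det(A - λI) = λ^2 - 36 = 0.
Eigenvalues λ = 6, -6.
For λ=6: (A-λI) row 1 is [-12, 12], so an eigenvector is (1, 1).
For λ=-6: (A-λI) row 1 is [0, 12], so an eigenvector is (-1, 0).
General solution: K_1e^(6t)(1,1) + K_2e^(-6t)(-1,0).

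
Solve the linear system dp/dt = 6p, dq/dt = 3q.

Coefficient matrix A = [[6, 0], [0, 3]].
Characteristic polynomial det(A - λI) = λ^2 - 9λ + 18 = 0.
Eigenvalues λ = 3, 6.
For λ=3: (A-λI) row 1 is [3, 0], so an eigenvector is (0, 1).
For λ=6: (A-λI) row 2 is [0, -3], so an eigenvector is (-1, 0).
General solution: C_1e^(3t)(0,1) + C_2e^(6t)(-1,0).

p(t) = -C_2e^(6t), q(t) = C_1e^(3t)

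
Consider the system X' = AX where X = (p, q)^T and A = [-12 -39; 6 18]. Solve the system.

Coefficient matrix A = [[-12, -39], [6, 18]].
Characteristic polynomial det(A - λI) = λ^2 - 6λ + 18 = 0.
Eigenvalues λ = 3 ± 3i (complex conjugate pair).
For λ=3+3i: an eigenvector is (3,-1) - i(-2,1) = (3 + 2i, -1 - i).
A real fundamental pair from Re and Im of e^((3+3i)t)v: X_1 = e^(3t)(cos(3t)·(3,-1) + sin(3t)·(-2,1)), X_2 = e^(3t)(sin(3t)·(3,-1) - cos(3t)·(-2,1)).
General solution: C_1X_1 + C_2X_2.

p(t) = -2C_1e^(3t)sin(3t) + 3C_1e^(3t)cos(3t) + 3C_2e^(3t)sin(3t) + 2C_2e^(3t)cos(3t), q(t) = C_1e^(3t)sin(3t) - C_1e^(3t)cos(3t) - C_2e^(3t)sin(3t) - C_2e^(3t)cos(3t)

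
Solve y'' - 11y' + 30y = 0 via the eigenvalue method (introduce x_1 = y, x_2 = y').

y(t) = C_1e^(6t) + C_2e^(5t)

Let x_1 = y, x_2 = y'. Then x_1' = x_2 and x_2' = -30x_1 + 11x_2.
A = [[0,1],[-30,11]]; det(A-λI) = λ^2 - 11λ + 30.
Eigenvalues λ = 6, 5 with eigenvectors (1,6), (1,5).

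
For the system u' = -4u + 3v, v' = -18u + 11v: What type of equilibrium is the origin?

A = [[-4,3],[-18,11]]; det(A-λI) = λ^2 - 7λ + 10.
λ = 2, 5: both positive.

unstable node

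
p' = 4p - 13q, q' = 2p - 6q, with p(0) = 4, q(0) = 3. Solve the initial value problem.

p(t) = -19e^(-t)sin(t) + 4e^(-t)cos(t), q(t) = -7e^(-t)sin(t) + 3e^(-t)cos(t)

Coefficient matrix A = [[4, -13], [2, -6]].
Characteristic polynomial det(A - λI) = λ^2 + 2λ + 2 = 0.
Eigenvalues λ = -1 ± i (complex conjugate pair).
For λ=-1+i: an eigenvector is (3,1) - i(2,1) = (3 - 2i, 1 - i).
A real fundamental pair from Re and Im of e^((-1+i)t)v: X_1 = e^(-t)(cos(t)·(3,1) + sin(t)·(2,1)), X_2 = e^(-t)(sin(t)·(3,1) - cos(t)·(2,1)).
General solution: c_1X_1 + c_2X_2.
Applying p(0)=4, q(0)=3 gives c_1=-2, c_2=-5.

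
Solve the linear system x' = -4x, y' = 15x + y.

x(t) = c_1e^(-4t), y(t) = -3c_1e^(-4t) - c_2e^(t)

Coefficient matrix A = [[-4, 0], [15, 1]].
Characteristic polynomial det(A - λI) = λ^2 + 3λ - 4 = 0.
Eigenvalues λ = -4, 1.
For λ=-4: (A-λI) row 2 is [15, 5], so an eigenvector is (1, -3).
For λ=1: (A-λI) row 1 is [-5, 0], so an eigenvector is (0, -1).
General solution: c_1e^(-4t)(1,-3) + c_2e^(t)(0,-1).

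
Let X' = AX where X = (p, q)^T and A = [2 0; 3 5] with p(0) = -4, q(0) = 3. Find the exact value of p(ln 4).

A = [[2,0],[3,5]]; eigenvalues λ = 5, 2.
Eigenvectors: (0,1) for λ=5, (1,-1) for λ=2.
From the initial condition, c_1 = -1, c_2 = -4.
p(ln 4) = (-1)(4^5)(0) + (-4)(4^2)(1) = -64.

-64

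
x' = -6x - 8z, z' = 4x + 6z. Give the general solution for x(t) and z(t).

x(t) = -2c_1e^(-2t) - c_2e^(2t), z(t) = c_1e^(-2t) + c_2e^(2t)

Coefficient matrix A = [[-6, -8], [4, 6]].
Characteristic polynomial det(A - λI) = λ^2 - 4 = 0.
Eigenvalues λ = -2, 2.
For λ=-2: (A-λI) row 1 is [-4, -8], so an eigenvector is (-2, 1).
For λ=2: (A-λI) row 1 is [-8, -8], so an eigenvector is (-1, 1).
General solution: c_1e^(-2t)(-2,1) + c_2e^(2t)(-1,1).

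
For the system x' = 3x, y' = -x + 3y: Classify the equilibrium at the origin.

unstable improper node

A = [[3,0],[-1,3]]; det(A-λI) = λ^2 - 6λ + 9.
repeated λ = 3 with a single eigenvector.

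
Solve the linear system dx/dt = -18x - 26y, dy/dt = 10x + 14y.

x(t) = -2c_1e^(-2t)sin(2t) - 3c_1e^(-2t)cos(2t) - 3c_2e^(-2t)sin(2t) + 2c_2e^(-2t)cos(2t), y(t) = c_1e^(-2t)sin(2t) + 2c_1e^(-2t)cos(2t) + 2c_2e^(-2t)sin(2t) - c_2e^(-2t)cos(2t)

Coefficient matrix A = [[-18, -26], [10, 14]].
Characteristic polynomial det(A - λI) = λ^2 + 4λ + 8 = 0.
Eigenvalues λ = -2 ± 2i (complex conjugate pair).
For λ=-2+2i: an eigenvector is (-3,2) - i(-2,1) = (-3 + 2i, 2 - i).
A real fundamental pair from Re and Im of e^((-2+2i)t)v: X_1 = e^(-2t)(cos(2t)·(-3,2) + sin(2t)·(-2,1)), X_2 = e^(-2t)(sin(2t)·(-3,2) - cos(2t)·(-2,1)).
General solution: c_1X_1 + c_2X_2.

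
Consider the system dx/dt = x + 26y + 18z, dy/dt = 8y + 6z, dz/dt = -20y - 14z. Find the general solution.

Coefficient matrix A = [[1, 26, 18], [0, 8, 6], [0, -20, -14]].
det(A - λI) = 0 gives eigenvalues λ = 1, -2, -4.
For λ=1: eigenvector (1,0,0).
For λ=-2: eigenvector (4,3,-5).
For λ=-4: eigenvector (-2,-1,2).
General solution: c_1e^(t)(1,0,0) + c_2e^(-2t)(4,3,-5) + c_3e^(-4t)(-2,-1,2).

x(t) = c_1e^(t) + 4c_2e^(-2t) - 2c_3e^(-4t), y(t) = 3c_2e^(-2t) - c_3e^(-4t), z(t) = -5c_2e^(-2t) + 2c_3e^(-4t)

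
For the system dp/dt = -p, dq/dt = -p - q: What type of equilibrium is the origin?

A = [[-1,0],[-1,-1]]; det(A-λI) = λ^2 + 2λ + 1.
repeated λ = -1 with a single eigenvector.

stable improper node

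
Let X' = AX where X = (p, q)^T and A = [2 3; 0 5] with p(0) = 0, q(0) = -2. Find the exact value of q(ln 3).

-486

A = [[2,3],[0,5]]; eigenvalues λ = 5, 2.
Eigenvectors: (1,1) for λ=5, (-1,0) for λ=2.
From the initial condition, c_1 = -2, c_2 = -2.
q(ln 3) = (-2)(3^5)(1) + (-2)(3^2)(0) = -486.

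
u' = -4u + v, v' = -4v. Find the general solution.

u(t) = K_1e^(-4t) + K_2te^(-4t) - 3K_2e^(-4t), v(t) = K_2e^(-4t)

Coefficient matrix A = [[-4, 1], [0, -4]].
Characteristic polynomial det(A - λI) = λ^2 + 8λ + 16 = 0.
Single eigenvalue λ = -4 with algebraic multiplicity 2.
Eigenvector v = (1,0); generalized eigenvector w with (A-λI)w=v is (-3,1).
General solution: e^(-4t)[K_1·v + K_2·(t·v + w)].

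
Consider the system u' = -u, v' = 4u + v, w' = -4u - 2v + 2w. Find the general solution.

Coefficient matrix A = [[-1, 0, 0], [4, 1, 0], [-4, -2, 2]].
det(A - λI) = 0 gives eigenvalues λ = -1, 1, 2.
For λ=-1: eigenvector (1,-2,0).
For λ=1: eigenvector (0,1,2).
For λ=2: eigenvector (0,0,1).
General solution: c_1e^(-t)(1,-2,0) + c_2e^(t)(0,1,2) + c_3e^(2t)(0,0,1).

u(t) = c_1e^(-t), v(t) = -2c_1e^(-t) + c_2e^(t), w(t) = 2c_2e^(t) + c_3e^(2t)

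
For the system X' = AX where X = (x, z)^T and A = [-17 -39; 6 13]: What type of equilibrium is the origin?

stable spiral

A = [[-17,-39],[6,13]]; det(A-λI) = λ^2 + 4λ + 13.
λ = -2 ± 3i: negative real part.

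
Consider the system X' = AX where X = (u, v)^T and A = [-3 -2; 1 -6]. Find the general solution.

Coefficient matrix A = [[-3, -2], [1, -6]].
Characteristic polynomial det(A - λI) = λ^2 + 9λ + 20 = 0.
Eigenvalues λ = -4, -5.
For λ=-4: (A-λI) row 1 is [1, -2], so an eigenvector is (2, 1).
For λ=-5: (A-λI) row 1 is [2, -2], so an eigenvector is (-1, -1).
General solution: C_1e^(-4t)(2,1) + C_2e^(-5t)(-1,-1).

u(t) = 2C_1e^(-4t) - C_2e^(-5t), v(t) = C_1e^(-4t) - C_2e^(-5t)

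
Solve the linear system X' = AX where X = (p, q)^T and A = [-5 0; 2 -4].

Coefficient matrix A = [[-5, 0], [2, -4]].
Characteristic polynomial det(A - λI) = λ^2 + 9λ + 20 = 0.
Eigenvalues λ = -5, -4.
For λ=-5: (A-λI) row 2 is [2, 1], so an eigenvector is (1, -2).
For λ=-4: (A-λI) row 1 is [-1, 0], so an eigenvector is (0, 1).
General solution: C_1e^(-5t)(1,-2) + C_2e^(-4t)(0,1).

p(t) = C_1e^(-5t), q(t) = -2C_1e^(-5t) + C_2e^(-4t)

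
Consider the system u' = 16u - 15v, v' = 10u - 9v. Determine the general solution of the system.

Coefficient matrix A = [[16, -15], [10, -9]].
Characteristic polynomial det(A - λI) = λ^2 - 7λ + 6 = 0.
Eigenvalues λ = 1, 6.
For λ=1: (A-λI) row 1 is [15, -15], so an eigenvector is (1, 1).
For λ=6: (A-λI) row 1 is [10, -15], so an eigenvector is (-3, -2).
General solution: K_1e^(t)(1,1) + K_2e^(6t)(-3,-2).

u(t) = K_1e^(t) - 3K_2e^(6t), v(t) = K_1e^(t) - 2K_2e^(6t)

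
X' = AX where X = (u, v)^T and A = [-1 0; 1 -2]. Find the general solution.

u(t) = -C_1e^(-t), v(t) = -C_1e^(-t) + C_2e^(-2t)

Coefficient matrix A = [[-1, 0], [1, -2]].
Characteristic polynomial det(A - λI) = λ^2 + 3λ + 2 = 0.
Eigenvalues λ = -1, -2.
For λ=-1: (A-λI) row 2 is [1, -1], so an eigenvector is (-1, -1).
For λ=-2: (A-λI) row 1 is [1, 0], so an eigenvector is (0, 1).
General solution: C_1e^(-t)(-1,-1) + C_2e^(-2t)(0,1).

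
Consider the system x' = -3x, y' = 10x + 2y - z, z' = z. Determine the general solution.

Coefficient matrix A = [[-3, 0, 0], [10, 2, -1], [0, 0, 1]].
det(A - λI) = 0 gives eigenvalues λ = -3, 2, 1.
For λ=-3: eigenvector (1,-2,0).
For λ=2: eigenvector (0,1,0).
For λ=1: eigenvector (0,1,1).
General solution: K_1e^(-3t)(1,-2,0) + K_2e^(2t)(0,1,0) + K_3e^(t)(0,1,1).

x(t) = K_1e^(-3t), y(t) = -2K_1e^(-3t) + K_2e^(2t) + K_3e^(t), z(t) = K_3e^(t)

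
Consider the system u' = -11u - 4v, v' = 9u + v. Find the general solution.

Coefficient matrix A = [[-11, -4], [9, 1]].
Characteristic polynomial det(A - λI) = λ^2 + 10λ + 25 = 0.
Single eigenvalue λ = -5 with algebraic multiplicity 2.
Eigenvector v = (2,-3); generalized eigenvector w with (A-λI)w=v is (-1,1).
General solution: e^(-5t)[K_1·v + K_2·(t·v + w)].

u(t) = 2K_1e^(-5t) + 2K_2te^(-5t) - K_2e^(-5t), v(t) = -3K_1e^(-5t) - 3K_2te^(-5t) + K_2e^(-5t)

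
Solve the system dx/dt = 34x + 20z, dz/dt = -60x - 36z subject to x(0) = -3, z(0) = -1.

Coefficient matrix A = [[34, 20], [-60, -36]].
Characteristic polynomial det(A - λI) = λ^2 + 2λ - 24 = 0.
Eigenvalues λ = 4, -6.
For λ=4: (A-λI) row 1 is [30, 20], so an eigenvector is (-2, 3).
For λ=-6: (A-λI) row 1 is [40, 20], so an eigenvector is (-1, 2).
General solution: C_1e^(4t)(-2,3) + C_2e^(-6t)(-1,2).
Applying x(0)=-3, z(0)=-1 gives C_1=7, C_2=-11.

x(t) = -14e^(4t) + 11e^(-6t), z(t) = 21e^(4t) - 22e^(-6t)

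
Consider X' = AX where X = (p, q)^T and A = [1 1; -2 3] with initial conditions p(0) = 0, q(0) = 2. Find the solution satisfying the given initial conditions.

p(t) = 2e^(2t)sin(t), q(t) = 2e^(2t)sin(t) + 2e^(2t)cos(t)

Coefficient matrix A = [[1, 1], [-2, 3]].
Characteristic polynomial det(A - λI) = λ^2 - 4λ + 5 = 0.
Eigenvalues λ = 2 ± i (complex conjugate pair).
For λ=2+i: an eigenvector is (-1,-1) - i(0,1) = (-1, -1 - i).
A real fundamental pair from Re and Im of e^((2+i)t)v: X_1 = e^(2t)(cos(t)·(-1,-1) + sin(t)·(0,1)), X_2 = e^(2t)(sin(t)·(-1,-1) - cos(t)·(0,1)).
General solution: K_1X_1 + K_2X_2.
Applying p(0)=0, q(0)=2 gives K_1=0, K_2=-2.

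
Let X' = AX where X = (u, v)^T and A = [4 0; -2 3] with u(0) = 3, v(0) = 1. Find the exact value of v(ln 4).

-1088

A = [[4,0],[-2,3]]; eigenvalues λ = 4, 3.
Eigenvectors: (1,-2) for λ=4, (0,1) for λ=3.
From the initial condition, c_1 = 3, c_2 = 7.
v(ln 4) = (3)(4^4)(-2) + (7)(4^3)(1) = -1088.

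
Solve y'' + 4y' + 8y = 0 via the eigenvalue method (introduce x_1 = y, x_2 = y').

y(t) = K_1e^(-2t)cos(2t) + K_2e^(-2t)sin(2t)

Let x_1 = y, x_2 = y'. Then x_1' = x_2 and x_2' = -8x_1 - 4x_2.
A = [[0,1],[-8,-4]]; det(A-λI) = λ^2 + 4λ + 8.
Eigenvalues λ = -2 ± 2i.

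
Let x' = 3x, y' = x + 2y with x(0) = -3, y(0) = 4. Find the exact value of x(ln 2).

A = [[3,0],[1,2]]; eigenvalues λ = 3, 2.
Eigenvectors: (1,1) for λ=3, (0,-1) for λ=2.
From the initial condition, c_1 = -3, c_2 = -7.
x(ln 2) = (-3)(2^3)(1) + (-7)(2^2)(0) = -24.

-24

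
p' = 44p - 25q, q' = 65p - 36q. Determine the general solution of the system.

Coefficient matrix A = [[44, -25], [65, -36]].
Characteristic polynomial det(A - λI) = λ^2 - 8λ + 41 = 0.
Eigenvalues λ = 4 ± 5i (complex conjugate pair).
For λ=4+5i: an eigenvector is (-1,-2) - i(2,3) = (-1 - 2i, -2 - 3i).
A real fundamental pair from Re and Im of e^((4+5i)t)v: X_1 = e^(4t)(cos(5t)·(-1,-2) + sin(5t)·(2,3)), X_2 = e^(4t)(sin(5t)·(-1,-2) - cos(5t)·(2,3)).
General solution: c_1X_1 + c_2X_2.

p(t) = 2c_1e^(4t)sin(5t) - c_1e^(4t)cos(5t) - c_2e^(4t)sin(5t) - 2c_2e^(4t)cos(5t), q(t) = 3c_1e^(4t)sin(5t) - 2c_1e^(4t)cos(5t) - 2c_2e^(4t)sin(5t) - 3c_2e^(4t)cos(5t)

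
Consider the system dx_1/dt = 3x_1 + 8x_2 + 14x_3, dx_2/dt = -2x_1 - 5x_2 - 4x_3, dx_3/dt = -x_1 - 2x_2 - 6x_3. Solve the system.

Coefficient matrix A = [[3, 8, 14], [-2, -5, -4], [-1, -2, -6]].
det(A - λI) = 0 gives eigenvalues λ = -1, -3, -4.
For λ=-1: eigenvector (2,-1,0).
For λ=-3: eigenvector (1,1,-1).
For λ=-4: eigenvector (-2,0,1).
General solution: K_1e^(-t)(2,-1,0) + K_2e^(-3t)(1,1,-1) + K_3e^(-4t)(-2,0,1).

x_1(t) = 2K_1e^(-t) + K_2e^(-3t) - 2K_3e^(-4t), x_2(t) = -K_1e^(-t) + K_2e^(-3t), x_3(t) = -K_2e^(-3t) + K_3e^(-4t)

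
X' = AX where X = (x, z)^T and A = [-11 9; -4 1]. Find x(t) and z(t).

x(t) = 3K_1e^(-5t) + 3K_2te^(-5t) - 2K_2e^(-5t), z(t) = 2K_1e^(-5t) + 2K_2te^(-5t) - K_2e^(-5t)

Coefficient matrix A = [[-11, 9], [-4, 1]].
Characteristic polynomial det(A - λI) = λ^2 + 10λ + 25 = 0.
Single eigenvalue λ = -5 with algebraic multiplicity 2.
Eigenvector v = (3,2); generalized eigenvector w with (A-λI)w=v is (-2,-1).
General solution: e^(-5t)[K_1·v + K_2·(t·v + w)].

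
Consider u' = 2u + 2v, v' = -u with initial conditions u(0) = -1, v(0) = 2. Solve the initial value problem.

u(t) = 3e^(t)sin(t) - e^(t)cos(t), v(t) = -e^(t)sin(t) + 2e^(t)cos(t)

Coefficient matrix A = [[2, 2], [-1, 0]].
Characteristic polynomial det(A - λI) = λ^2 - 2λ + 2 = 0.
Eigenvalues λ = 1 ± i (complex conjugate pair).
For λ=1+i: an eigenvector is (-1,1) - i(1,0) = (-1 - i, 1).
A real fundamental pair from Re and Im of e^((1+i)t)v: X_1 = e^(t)(cos(t)·(-1,1) + sin(t)·(1,0)), X_2 = e^(t)(sin(t)·(-1,1) - cos(t)·(1,0)).
General solution: c_1X_1 + c_2X_2.
Applying u(0)=-1, v(0)=2 gives c_1=2, c_2=-1.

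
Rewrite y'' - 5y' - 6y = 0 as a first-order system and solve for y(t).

y(t) = c_1e^(6t) + c_2e^(-t)

Let x_1 = y, x_2 = y'. Then x_1' = x_2 and x_2' = 6x_1 + 5x_2.
A = [[0,1],[6,5]]; det(A-λI) = λ^2 - 5λ - 6.
Eigenvalues λ = 6, -1 with eigenvectors (1,6), (1,-1).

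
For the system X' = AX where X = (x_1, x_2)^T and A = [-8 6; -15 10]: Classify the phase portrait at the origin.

unstable spiral

A = [[-8,6],[-15,10]]; det(A-λI) = λ^2 - 2λ + 10.
λ = 1 ± 3i: positive real part.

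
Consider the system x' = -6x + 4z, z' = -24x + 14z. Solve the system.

Coefficient matrix A = [[-6, 4], [-24, 14]].
Characteristic polynomial det(A - λI) = λ^2 - 8λ + 12 = 0.
Eigenvalues λ = 2, 6.
For λ=2: (A-λI) row 1 is [-8, 4], so an eigenvector is (-1, -2).
For λ=6: (A-λI) row 1 is [-12, 4], so an eigenvector is (-1, -3).
General solution: K_1e^(2t)(-1,-2) + K_2e^(6t)(-1,-3).

x(t) = -K_1e^(2t) - K_2e^(6t), z(t) = -2K_1e^(2t) - 3K_2e^(6t)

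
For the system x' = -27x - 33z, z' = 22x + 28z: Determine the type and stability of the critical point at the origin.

A = [[-27,-33],[22,28]]; det(A-λI) = λ^2 - λ - 30.
λ = -5, 6: opposite signs.

saddle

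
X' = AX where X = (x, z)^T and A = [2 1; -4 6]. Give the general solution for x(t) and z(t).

Coefficient matrix A = [[2, 1], [-4, 6]].
Characteristic polynomial det(A - λI) = λ^2 - 8λ + 16 = 0.
Single eigenvalue λ = 4 with algebraic multiplicity 2.
Eigenvector v = (-1,-2); generalized eigenvector w with (A-λI)w=v is (2,3).
General solution: e^(4t)[C_1·v + C_2·(t·v + w)].

x(t) = -C_1e^(4t) - C_2te^(4t) + 2C_2e^(4t), z(t) = -2C_1e^(4t) - 2C_2te^(4t) + 3C_2e^(4t)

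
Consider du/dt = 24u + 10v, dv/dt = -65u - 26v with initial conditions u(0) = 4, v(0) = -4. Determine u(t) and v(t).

u(t) = 12e^(-t)sin(5t) + 4e^(-t)cos(5t), v(t) = -32e^(-t)sin(5t) - 4e^(-t)cos(5t)

Coefficient matrix A = [[24, 10], [-65, -26]].
Characteristic polynomial det(A - λI) = λ^2 + 2λ + 26 = 0.
Eigenvalues λ = -1 ± 5i (complex conjugate pair).
For λ=-1+5i: an eigenvector is (1,-2) - i(1,-3) = (1 - i, -2 + 3i).
A real fundamental pair from Re and Im of e^((-1+5i)t)v: X_1 = e^(-t)(cos(5t)·(1,-2) + sin(5t)·(1,-3)), X_2 = e^(-t)(sin(5t)·(1,-2) - cos(5t)·(1,-3)).
General solution: C_1X_1 + C_2X_2.
Applying u(0)=4, v(0)=-4 gives C_1=8, C_2=4.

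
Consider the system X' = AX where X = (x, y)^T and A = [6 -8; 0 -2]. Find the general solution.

x(t) = -K_1e^(-2t) + K_2e^(6t), y(t) = -K_1e^(-2t)

Coefficient matrix A = [[6, -8], [0, -2]].
Characteristic polynomial det(A - λI) = λ^2 - 4λ - 12 = 0.
Eigenvalues λ = -2, 6.
For λ=-2: (A-λI) row 1 is [8, -8], so an eigenvector is (-1, -1).
For λ=6: (A-λI) row 1 is [0, -8], so an eigenvector is (1, 0).
General solution: K_1e^(-2t)(-1,-1) + K_2e^(6t)(1,0).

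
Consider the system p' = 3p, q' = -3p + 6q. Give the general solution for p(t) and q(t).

Coefficient matrix A = [[3, 0], [-3, 6]].
Characteristic polynomial det(A - λI) = λ^2 - 9λ + 18 = 0.
Eigenvalues λ = 6, 3.
For λ=6: (A-λI) row 1 is [-3, 0], so an eigenvector is (0, -1).
For λ=3: (A-λI) row 2 is [-3, 3], so an eigenvector is (1, 1).
General solution: c_1e^(6t)(0,-1) + c_2e^(3t)(1,1).

p(t) = c_2e^(3t), q(t) = -c_1e^(6t) + c_2e^(3t)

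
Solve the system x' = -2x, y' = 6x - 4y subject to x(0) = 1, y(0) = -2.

x(t) = e^(-2t), y(t) = 3e^(-2t) - 5e^(-4t)

Coefficient matrix A = [[-2, 0], [6, -4]].
Characteristic polynomial det(A - λI) = λ^2 + 6λ + 8 = 0.
Eigenvalues λ = -4, -2.
For λ=-4: (A-λI) row 1 is [2, 0], so an eigenvector is (0, 1).
For λ=-2: (A-λI) row 2 is [6, -2], so an eigenvector is (-1, -3).
General solution: c_1e^(-4t)(0,1) + c_2e^(-2t)(-1,-3).
Applying x(0)=1, y(0)=-2 gives c_1=-5, c_2=-1.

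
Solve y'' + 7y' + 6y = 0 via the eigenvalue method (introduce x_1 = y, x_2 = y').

Let x_1 = y, x_2 = y'. Then x_1' = x_2 and x_2' = -6x_1 - 7x_2.
A = [[0,1],[-6,-7]]; det(A-λI) = λ^2 + 7λ + 6.
Eigenvalues λ = -6, -1 with eigenvectors (1,-6), (1,-1).

y(t) = c_1e^(-6t) + c_2e^(-t)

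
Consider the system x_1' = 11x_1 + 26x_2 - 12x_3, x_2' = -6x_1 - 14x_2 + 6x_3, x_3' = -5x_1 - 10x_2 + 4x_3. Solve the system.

Coefficient matrix A = [[11, 26, -12], [-6, -14, 6], [-5, -10, 4]].
det(A - λI) = 0 gives eigenvalues λ = 4, -2, -1.
For λ=4: eigenvector (-2,1,1).
For λ=-2: eigenvector (-2,1,0).
For λ=-1: eigenvector (1,0,1).
General solution: c_1e^(4t)(-2,1,1) + c_2e^(-2t)(-2,1,0) + c_3e^(-t)(1,0,1).

x_1(t) = -2c_1e^(4t) - 2c_2e^(-2t) + c_3e^(-t), x_2(t) = c_1e^(4t) + c_2e^(-2t), x_3(t) = c_1e^(4t) + c_3e^(-t)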